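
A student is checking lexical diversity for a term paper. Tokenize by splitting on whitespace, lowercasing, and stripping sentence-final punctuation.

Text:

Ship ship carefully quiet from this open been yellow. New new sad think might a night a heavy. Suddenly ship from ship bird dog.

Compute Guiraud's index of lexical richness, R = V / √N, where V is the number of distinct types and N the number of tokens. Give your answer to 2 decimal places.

N = 24, V = 18.
√N = 4.898979
R = 18 / 4.898979 = 3.67

3.67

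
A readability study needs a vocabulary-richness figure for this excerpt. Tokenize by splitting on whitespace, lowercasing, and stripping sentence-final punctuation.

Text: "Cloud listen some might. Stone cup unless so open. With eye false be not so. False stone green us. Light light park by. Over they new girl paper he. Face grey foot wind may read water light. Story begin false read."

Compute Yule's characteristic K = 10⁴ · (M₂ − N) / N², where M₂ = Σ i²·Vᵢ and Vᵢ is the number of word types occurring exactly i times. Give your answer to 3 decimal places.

107.079

Frequencies: false:3, light:3, stone:2, so:2, read:2, cloud:1, listen:1, some:1, might:1, cup:1, unless:1, open:1, with:1, eye:1, be:1, not:1, green:1, us:1, park:1, by:1, … (14 more, each freq 1)
N = 41. Frequency spectrum: V_1=29, V_2=3, V_3=2
M₂ = 1²·29 + 2²·3 + 3²·2 = 59
K = 10000 × (59 − 41) / 41² = 107.079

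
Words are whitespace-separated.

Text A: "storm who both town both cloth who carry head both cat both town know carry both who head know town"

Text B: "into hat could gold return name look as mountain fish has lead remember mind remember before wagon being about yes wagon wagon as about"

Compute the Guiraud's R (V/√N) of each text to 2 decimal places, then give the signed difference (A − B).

-1.87

A: V=9, N=20, R=2.01
B: V=19, N=24, R=3.88
Difference = 2.01 − 3.88 = -1.87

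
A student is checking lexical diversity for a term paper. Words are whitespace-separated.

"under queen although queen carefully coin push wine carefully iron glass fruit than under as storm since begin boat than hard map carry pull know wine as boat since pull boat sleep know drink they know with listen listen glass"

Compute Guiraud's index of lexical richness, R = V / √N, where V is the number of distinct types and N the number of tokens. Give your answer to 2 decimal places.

4.11

N = 40, V = 26.
√N = 6.324555
R = 26 / 6.324555 = 4.11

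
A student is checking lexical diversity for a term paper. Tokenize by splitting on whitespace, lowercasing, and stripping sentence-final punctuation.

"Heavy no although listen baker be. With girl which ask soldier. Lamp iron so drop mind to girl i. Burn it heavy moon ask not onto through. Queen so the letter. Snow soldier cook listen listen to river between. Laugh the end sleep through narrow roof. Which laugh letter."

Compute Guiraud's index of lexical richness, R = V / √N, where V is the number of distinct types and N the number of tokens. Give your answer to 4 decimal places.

5.1429

N = 49, V = 36.
√N = 7.000000
R = 36 / 7.000000 = 5.1429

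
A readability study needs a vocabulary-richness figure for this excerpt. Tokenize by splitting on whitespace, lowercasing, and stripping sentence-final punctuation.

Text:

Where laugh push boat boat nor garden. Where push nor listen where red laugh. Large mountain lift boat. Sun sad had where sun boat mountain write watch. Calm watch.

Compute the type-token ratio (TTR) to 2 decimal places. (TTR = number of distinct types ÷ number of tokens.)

0.59

N = 29 tokens, V = 17 types.
TTR = V / N = 17 / 29 = 0.59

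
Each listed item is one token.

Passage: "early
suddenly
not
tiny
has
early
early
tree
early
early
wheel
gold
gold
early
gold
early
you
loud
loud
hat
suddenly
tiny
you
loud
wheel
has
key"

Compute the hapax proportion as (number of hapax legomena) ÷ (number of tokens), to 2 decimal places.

0.15

Frequencies: early:7, gold:3, loud:3, suddenly:2, tiny:2, has:2, wheel:2, you:2, not:1, tree:1, hat:1, key:1
Hapax count = 4; token count = 27.
Ratio = 4 / 27 = 0.15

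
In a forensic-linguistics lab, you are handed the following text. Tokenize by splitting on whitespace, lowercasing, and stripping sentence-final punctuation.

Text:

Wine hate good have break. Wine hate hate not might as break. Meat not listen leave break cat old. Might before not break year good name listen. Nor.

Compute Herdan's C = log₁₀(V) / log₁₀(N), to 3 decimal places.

N = 28, V = 17.
log₁₀(V) = 1.230449, log₁₀(N) = 1.447158
C = 1.230449 / 1.447158 = 0.850

0.850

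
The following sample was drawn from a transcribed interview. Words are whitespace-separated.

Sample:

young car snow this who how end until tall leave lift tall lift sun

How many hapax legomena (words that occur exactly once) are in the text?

10

Frequencies: tall:2, lift:2, young:1, car:1, snow:1, this:1, who:1, how:1, end:1, until:1, leave:1, sun:1
Hapax (freq=1): car, end, how, leave, snow, sun, this, until, who, young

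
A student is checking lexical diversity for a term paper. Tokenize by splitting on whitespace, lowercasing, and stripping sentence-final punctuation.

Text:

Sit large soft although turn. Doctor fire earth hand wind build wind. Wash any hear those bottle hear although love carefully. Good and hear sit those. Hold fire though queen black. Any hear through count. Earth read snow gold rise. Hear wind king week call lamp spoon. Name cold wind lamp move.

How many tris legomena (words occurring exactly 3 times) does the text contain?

Frequencies: hear:5, wind:4, sit:2, although:2, fire:2, earth:2, any:2, those:2, lamp:2, large:1, soft:1, turn:1, doctor:1, hand:1, build:1, wash:1, bottle:1, love:1, carefully:1, good:1, … (18 more, each freq 1)
Words with frequency 3: (none)

0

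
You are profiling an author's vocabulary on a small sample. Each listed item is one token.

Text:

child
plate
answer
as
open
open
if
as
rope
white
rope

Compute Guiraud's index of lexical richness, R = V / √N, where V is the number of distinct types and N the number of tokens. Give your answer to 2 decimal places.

2.41

N = 11, V = 8.
√N = 3.316625
R = 8 / 3.316625 = 2.41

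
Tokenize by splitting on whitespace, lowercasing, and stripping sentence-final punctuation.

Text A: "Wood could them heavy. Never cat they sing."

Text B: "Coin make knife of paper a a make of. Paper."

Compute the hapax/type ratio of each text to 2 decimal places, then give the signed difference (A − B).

A: hapax=8, V=8, ratio=1.00
B: hapax=2, V=6, ratio=0.33
Difference = 1.00 − 0.33 = 0.67

0.67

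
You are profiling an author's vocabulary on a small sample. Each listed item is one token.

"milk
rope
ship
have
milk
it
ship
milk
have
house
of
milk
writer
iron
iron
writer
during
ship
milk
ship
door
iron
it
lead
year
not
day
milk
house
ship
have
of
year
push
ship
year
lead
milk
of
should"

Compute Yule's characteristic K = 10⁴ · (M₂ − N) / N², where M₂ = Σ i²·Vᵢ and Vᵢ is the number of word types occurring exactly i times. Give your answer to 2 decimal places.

Frequencies: milk:7, ship:6, have:3, of:3, iron:3, year:3, it:2, house:2, writer:2, lead:2, rope:1, during:1, door:1, not:1, day:1, push:1, should:1
N = 40. Frequency spectrum: V_1=7, V_2=4, V_3=4, V_6=1, V_7=1
M₂ = 1²·7 + 2²·4 + 3²·4 + 6²·1 + 7²·1 = 144
K = 10000 × (144 − 40) / 40² = 650.00

650.00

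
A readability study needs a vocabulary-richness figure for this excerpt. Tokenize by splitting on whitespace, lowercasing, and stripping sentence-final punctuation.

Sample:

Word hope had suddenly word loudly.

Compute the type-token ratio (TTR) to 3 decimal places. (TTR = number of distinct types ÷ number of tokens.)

0.833

N = 6 tokens, V = 5 types.
TTR = V / N = 5 / 6 = 0.833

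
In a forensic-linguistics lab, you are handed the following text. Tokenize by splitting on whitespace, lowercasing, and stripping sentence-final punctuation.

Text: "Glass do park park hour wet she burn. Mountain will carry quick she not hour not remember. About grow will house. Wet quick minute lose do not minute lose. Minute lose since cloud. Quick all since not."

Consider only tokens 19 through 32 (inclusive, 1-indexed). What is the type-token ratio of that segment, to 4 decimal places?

0.7143

Segment tokens 19–32: grow, will, house, wet, quick, minute, lose, do, not, minute, lose, minute, lose, since
Segment N = 14, segment V = 10.
TTR = 10 / 14 = 0.7143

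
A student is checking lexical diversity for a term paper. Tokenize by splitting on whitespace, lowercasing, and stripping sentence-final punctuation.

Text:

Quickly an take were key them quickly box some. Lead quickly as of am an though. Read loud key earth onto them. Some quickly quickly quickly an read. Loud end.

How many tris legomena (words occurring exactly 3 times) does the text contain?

1

Frequencies: quickly:6, an:3, key:2, them:2, some:2, read:2, loud:2, take:1, were:1, box:1, lead:1, as:1, of:1, am:1, though:1, earth:1, onto:1, end:1
Words with frequency 3: an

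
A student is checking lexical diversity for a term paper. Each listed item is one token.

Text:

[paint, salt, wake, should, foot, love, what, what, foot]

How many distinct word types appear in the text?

7

Distinct types: {foot, love, paint, salt, should, wake, what}
V = 7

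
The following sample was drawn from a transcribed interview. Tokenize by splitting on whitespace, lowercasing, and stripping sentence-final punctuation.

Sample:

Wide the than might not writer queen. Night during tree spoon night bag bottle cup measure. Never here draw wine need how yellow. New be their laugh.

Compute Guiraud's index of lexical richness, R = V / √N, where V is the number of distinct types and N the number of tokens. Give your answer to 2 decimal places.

5.00

N = 27, V = 26.
√N = 5.196152
R = 26 / 5.196152 = 5.00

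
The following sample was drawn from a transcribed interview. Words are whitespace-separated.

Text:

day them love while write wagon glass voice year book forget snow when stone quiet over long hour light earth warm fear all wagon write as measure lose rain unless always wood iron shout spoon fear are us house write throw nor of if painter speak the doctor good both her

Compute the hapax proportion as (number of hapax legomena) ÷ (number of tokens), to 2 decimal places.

Frequencies: write:3, wagon:2, fear:2, day:1, them:1, love:1, while:1, glass:1, voice:1, year:1, book:1, forget:1, snow:1, when:1, stone:1, quiet:1, over:1, long:1, hour:1, light:1, … (27 more, each freq 1)
Hapax count = 44; token count = 51.
Ratio = 44 / 51 = 0.86

0.86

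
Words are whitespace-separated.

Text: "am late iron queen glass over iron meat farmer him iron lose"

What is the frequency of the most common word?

3

Frequencies: iron:3, am:1, late:1, queen:1, glass:1, over:1, meat:1, farmer:1, him:1, lose:1
Most common: 'iron' with frequency 3.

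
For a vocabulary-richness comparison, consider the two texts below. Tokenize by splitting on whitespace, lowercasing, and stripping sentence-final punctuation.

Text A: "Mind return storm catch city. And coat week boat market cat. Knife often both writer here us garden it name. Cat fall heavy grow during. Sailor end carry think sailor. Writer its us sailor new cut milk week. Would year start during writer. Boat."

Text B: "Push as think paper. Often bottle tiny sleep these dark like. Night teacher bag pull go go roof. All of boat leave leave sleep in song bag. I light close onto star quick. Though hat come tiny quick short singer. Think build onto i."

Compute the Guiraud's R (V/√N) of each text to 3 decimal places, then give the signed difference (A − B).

0.000

A: V=35, N=44, R=5.276
B: V=35, N=44, R=5.276
Difference = 5.276 − 5.276 = 0.000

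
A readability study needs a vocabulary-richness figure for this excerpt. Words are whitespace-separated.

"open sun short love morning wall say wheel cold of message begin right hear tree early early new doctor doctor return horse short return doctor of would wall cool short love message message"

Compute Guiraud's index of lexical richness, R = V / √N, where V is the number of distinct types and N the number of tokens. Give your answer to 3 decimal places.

N = 33, V = 22.
√N = 5.744563
R = 22 / 5.744563 = 3.830

3.830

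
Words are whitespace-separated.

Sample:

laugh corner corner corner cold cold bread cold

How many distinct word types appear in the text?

Distinct types: {bread, cold, corner, laugh}
V = 4

4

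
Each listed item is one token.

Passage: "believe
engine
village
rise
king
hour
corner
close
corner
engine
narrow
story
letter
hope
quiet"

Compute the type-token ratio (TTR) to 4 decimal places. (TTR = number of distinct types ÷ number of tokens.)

0.8667

N = 15 tokens, V = 13 types.
TTR = V / N = 13 / 15 = 0.8667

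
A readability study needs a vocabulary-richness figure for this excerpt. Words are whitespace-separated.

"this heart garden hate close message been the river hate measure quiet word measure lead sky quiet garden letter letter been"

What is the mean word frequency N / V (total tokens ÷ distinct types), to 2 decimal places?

1.40

N = 21 tokens, V = 15 types.
Mean frequency = N / V = 21 / 15 = 1.40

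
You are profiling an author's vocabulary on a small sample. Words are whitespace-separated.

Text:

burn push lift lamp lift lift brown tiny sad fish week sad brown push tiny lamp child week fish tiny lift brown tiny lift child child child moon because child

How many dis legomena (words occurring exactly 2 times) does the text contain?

5

Frequencies: lift:5, child:5, tiny:4, brown:3, push:2, lamp:2, sad:2, fish:2, week:2, burn:1, moon:1, because:1
Words with frequency 2: fish, lamp, push, sad, week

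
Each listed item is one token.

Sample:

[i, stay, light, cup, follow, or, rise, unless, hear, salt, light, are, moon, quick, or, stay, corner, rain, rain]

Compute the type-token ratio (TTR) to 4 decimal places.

0.7895

N = 19 tokens, V = 15 types.
TTR = V / N = 15 / 19 = 0.7895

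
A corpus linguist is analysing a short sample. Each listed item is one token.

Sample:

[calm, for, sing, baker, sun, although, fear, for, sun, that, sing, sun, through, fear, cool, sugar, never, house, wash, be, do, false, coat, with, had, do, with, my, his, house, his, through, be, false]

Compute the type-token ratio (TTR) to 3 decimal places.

N = 34 tokens, V = 22 types.
TTR = V / N = 22 / 34 = 0.647

0.647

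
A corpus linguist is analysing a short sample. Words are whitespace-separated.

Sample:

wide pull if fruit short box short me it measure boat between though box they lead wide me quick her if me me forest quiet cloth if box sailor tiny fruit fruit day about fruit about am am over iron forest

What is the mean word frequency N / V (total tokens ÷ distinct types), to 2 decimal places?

N = 41 tokens, V = 26 types.
Mean frequency = N / V = 41 / 26 = 1.58

1.58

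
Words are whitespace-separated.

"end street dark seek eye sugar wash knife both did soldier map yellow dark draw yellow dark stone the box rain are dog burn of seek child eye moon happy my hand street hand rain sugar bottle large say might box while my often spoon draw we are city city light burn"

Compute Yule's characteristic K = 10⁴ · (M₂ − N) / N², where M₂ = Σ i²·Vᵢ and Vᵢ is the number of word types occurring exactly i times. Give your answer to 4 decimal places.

Frequencies: dark:3, street:2, seek:2, eye:2, sugar:2, yellow:2, draw:2, box:2, rain:2, are:2, burn:2, my:2, hand:2, city:2, end:1, wash:1, knife:1, both:1, did:1, soldier:1, … (17 more, each freq 1)
N = 52. Frequency spectrum: V_1=23, V_2=13, V_3=1
M₂ = 1²·23 + 2²·13 + 3²·1 = 84
K = 10000 × (84 − 52) / 52² = 118.3432

118.3432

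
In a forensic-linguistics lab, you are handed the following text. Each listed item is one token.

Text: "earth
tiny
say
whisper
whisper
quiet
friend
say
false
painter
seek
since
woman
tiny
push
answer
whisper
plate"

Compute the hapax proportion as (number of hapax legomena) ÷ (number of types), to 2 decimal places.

Frequencies: whisper:3, tiny:2, say:2, earth:1, quiet:1, friend:1, false:1, painter:1, seek:1, since:1, woman:1, push:1, answer:1, plate:1
Hapax count = 11; type count = 14.
Ratio = 11 / 14 = 0.79

0.79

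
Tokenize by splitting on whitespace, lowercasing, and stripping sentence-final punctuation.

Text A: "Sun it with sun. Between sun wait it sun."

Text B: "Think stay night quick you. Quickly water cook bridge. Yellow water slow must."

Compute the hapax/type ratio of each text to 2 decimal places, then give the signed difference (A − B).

-0.32

A: hapax=3, V=5, ratio=0.60
B: hapax=11, V=12, ratio=0.92
Difference = 0.60 − 0.92 = -0.32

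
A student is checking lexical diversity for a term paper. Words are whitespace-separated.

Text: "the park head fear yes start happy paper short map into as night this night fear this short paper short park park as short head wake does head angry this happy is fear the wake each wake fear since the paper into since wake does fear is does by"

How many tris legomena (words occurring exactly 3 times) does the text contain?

Frequencies: fear:5, short:4, wake:4, the:3, park:3, head:3, paper:3, this:3, does:3, happy:2, into:2, as:2, night:2, is:2, since:2, yes:1, start:1, map:1, angry:1, each:1, … (1 more, each freq 1)
Words with frequency 3: does, head, paper, park, the, this

6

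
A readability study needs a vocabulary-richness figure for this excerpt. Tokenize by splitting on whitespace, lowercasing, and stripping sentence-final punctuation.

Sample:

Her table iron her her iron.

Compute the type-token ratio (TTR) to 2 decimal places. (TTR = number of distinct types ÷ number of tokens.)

0.50

N = 6 tokens, V = 3 types.
TTR = V / N = 3 / 6 = 0.50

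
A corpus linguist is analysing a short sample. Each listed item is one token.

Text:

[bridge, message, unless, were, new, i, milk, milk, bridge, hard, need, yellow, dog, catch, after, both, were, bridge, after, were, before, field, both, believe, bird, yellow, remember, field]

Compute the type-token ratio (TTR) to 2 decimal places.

N = 28 tokens, V = 19 types.
TTR = V / N = 19 / 28 = 0.68

0.68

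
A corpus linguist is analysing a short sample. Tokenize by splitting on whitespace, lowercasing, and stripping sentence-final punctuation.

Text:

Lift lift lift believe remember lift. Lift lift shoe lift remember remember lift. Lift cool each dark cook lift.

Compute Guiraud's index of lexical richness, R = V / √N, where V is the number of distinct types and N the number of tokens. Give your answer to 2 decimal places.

N = 19, V = 8.
√N = 4.358899
R = 8 / 4.358899 = 1.84

1.84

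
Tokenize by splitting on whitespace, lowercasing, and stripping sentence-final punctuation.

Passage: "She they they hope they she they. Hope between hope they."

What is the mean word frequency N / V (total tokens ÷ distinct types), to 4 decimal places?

N = 11 tokens, V = 4 types.
Mean frequency = N / V = 11 / 4 = 2.7500

2.7500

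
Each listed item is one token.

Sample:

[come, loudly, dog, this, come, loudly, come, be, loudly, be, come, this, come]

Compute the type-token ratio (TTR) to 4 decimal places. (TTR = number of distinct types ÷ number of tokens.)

N = 13 tokens, V = 5 types.
TTR = V / N = 5 / 13 = 0.3846

0.3846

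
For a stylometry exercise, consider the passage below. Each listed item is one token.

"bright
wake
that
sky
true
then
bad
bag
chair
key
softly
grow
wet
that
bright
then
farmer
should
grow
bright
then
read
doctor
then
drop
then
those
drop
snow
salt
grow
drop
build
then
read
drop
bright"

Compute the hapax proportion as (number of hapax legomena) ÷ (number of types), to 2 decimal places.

Frequencies: then:6, bright:4, drop:4, grow:3, that:2, read:2, wake:1, sky:1, true:1, bad:1, bag:1, chair:1, key:1, softly:1, wet:1, farmer:1, should:1, doctor:1, those:1, snow:1, … (2 more, each freq 1)
Hapax count = 16; type count = 22.
Ratio = 16 / 22 = 0.73

0.73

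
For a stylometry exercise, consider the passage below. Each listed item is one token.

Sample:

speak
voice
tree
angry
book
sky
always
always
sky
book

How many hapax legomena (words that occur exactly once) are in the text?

4

Frequencies: book:2, sky:2, always:2, speak:1, voice:1, tree:1, angry:1
Hapax (freq=1): angry, speak, tree, voice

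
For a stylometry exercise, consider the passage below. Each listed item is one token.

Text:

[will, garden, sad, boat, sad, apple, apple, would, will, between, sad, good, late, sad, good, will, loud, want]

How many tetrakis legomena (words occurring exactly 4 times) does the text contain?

1

Frequencies: sad:4, will:3, apple:2, good:2, garden:1, boat:1, would:1, between:1, late:1, loud:1, want:1
Words with frequency 4: sad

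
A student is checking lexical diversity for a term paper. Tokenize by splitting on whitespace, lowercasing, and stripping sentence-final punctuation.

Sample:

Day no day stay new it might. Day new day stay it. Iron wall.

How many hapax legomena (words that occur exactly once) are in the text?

Frequencies: day:4, stay:2, new:2, it:2, no:1, might:1, iron:1, wall:1
Hapax (freq=1): iron, might, no, wall

4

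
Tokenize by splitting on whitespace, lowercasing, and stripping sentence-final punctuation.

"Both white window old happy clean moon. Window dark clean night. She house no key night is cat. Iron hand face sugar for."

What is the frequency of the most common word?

2

Frequencies: window:2, clean:2, night:2, both:1, white:1, old:1, happy:1, moon:1, dark:1, she:1, house:1, no:1, key:1, is:1, cat:1, iron:1, hand:1, face:1, sugar:1, for:1
Most common: 'window' with frequency 2.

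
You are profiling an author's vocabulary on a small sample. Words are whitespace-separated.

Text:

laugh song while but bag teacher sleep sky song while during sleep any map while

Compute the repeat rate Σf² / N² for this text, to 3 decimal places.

Frequencies: while:3, song:2, sleep:2, laugh:1, but:1, bag:1, teacher:1, sky:1, during:1, any:1, map:1
Σf² = 25; N² = 225
Repeat rate = 25 / 225 = 0.111

0.111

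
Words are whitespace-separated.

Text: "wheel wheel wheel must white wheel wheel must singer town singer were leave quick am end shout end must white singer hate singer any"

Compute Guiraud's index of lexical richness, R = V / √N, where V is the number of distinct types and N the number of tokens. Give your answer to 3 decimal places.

N = 24, V = 13.
√N = 4.898979
R = 13 / 4.898979 = 2.654

2.654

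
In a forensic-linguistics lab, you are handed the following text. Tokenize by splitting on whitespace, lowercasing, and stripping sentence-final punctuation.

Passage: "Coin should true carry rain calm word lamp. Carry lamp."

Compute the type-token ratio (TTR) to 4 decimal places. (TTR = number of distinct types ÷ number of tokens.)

N = 10 tokens, V = 8 types.
TTR = V / N = 8 / 10 = 0.8000

0.8000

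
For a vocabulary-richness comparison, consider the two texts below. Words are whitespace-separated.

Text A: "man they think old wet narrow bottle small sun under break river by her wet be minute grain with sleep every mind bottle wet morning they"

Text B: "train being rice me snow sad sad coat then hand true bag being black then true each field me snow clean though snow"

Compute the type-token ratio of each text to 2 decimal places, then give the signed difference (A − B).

0.15

TTR(A) = 22/26 = 0.85
TTR(B) = 16/23 = 0.70
Difference = 0.85 − 0.70 = 0.15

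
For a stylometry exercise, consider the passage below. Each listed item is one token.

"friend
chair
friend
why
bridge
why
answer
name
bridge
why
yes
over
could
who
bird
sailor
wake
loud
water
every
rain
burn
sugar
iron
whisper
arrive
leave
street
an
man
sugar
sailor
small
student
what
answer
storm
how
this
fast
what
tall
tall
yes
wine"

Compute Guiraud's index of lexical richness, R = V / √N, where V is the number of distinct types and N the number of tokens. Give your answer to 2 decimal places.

N = 45, V = 35.
√N = 6.708204
R = 35 / 6.708204 = 5.22

5.22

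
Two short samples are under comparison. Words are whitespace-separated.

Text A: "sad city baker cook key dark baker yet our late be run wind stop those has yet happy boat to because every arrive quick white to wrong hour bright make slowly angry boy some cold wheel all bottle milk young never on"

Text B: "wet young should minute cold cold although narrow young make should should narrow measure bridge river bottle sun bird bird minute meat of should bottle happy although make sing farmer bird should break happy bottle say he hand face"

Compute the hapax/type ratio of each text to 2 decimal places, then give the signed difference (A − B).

0.34

A: hapax=36, V=39, ratio=0.92
B: hapax=14, V=24, ratio=0.58
Difference = 0.92 − 0.58 = 0.34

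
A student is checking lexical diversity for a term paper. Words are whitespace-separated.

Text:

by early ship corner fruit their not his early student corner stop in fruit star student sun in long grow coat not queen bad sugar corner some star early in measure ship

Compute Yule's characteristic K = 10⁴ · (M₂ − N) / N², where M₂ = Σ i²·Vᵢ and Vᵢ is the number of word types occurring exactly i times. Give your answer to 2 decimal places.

273.44

Frequencies: early:3, corner:3, in:3, ship:2, fruit:2, not:2, student:2, star:2, by:1, their:1, his:1, stop:1, sun:1, long:1, grow:1, coat:1, queen:1, bad:1, sugar:1, some:1, … (1 more, each freq 1)
N = 32. Frequency spectrum: V_1=13, V_2=5, V_3=3
M₂ = 1²·13 + 2²·5 + 3²·3 = 60
K = 10000 × (60 − 32) / 32² = 273.44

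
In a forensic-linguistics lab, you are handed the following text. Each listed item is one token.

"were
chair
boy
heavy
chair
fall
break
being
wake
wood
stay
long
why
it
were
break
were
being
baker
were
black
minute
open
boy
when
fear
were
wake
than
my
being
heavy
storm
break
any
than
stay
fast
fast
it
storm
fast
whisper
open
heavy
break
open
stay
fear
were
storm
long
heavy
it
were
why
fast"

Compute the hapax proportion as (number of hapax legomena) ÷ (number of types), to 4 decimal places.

Frequencies: were:7, heavy:4, break:4, fast:4, being:3, stay:3, it:3, open:3, storm:3, chair:2, boy:2, wake:2, long:2, why:2, fear:2, than:2, fall:1, wood:1, baker:1, black:1, … (5 more, each freq 1)
Hapax count = 9; type count = 25.
Ratio = 9 / 25 = 0.3600

0.3600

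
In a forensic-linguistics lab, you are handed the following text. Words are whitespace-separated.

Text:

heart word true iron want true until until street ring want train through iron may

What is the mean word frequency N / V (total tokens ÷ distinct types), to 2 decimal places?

1.36

N = 15 tokens, V = 11 types.
Mean frequency = N / V = 15 / 11 = 1.36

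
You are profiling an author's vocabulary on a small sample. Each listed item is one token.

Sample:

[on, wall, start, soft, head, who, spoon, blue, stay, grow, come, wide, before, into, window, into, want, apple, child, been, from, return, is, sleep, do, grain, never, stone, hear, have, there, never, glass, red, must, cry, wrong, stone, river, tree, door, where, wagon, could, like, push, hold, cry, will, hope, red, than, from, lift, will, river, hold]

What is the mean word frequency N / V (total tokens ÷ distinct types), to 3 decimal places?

N = 57 tokens, V = 48 types.
Mean frequency = N / V = 57 / 48 = 1.188

1.188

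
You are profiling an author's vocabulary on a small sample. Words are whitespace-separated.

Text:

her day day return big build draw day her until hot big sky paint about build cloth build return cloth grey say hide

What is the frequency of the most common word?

Frequencies: day:3, build:3, her:2, return:2, big:2, cloth:2, draw:1, until:1, hot:1, sky:1, paint:1, about:1, grey:1, say:1, hide:1
Most common: 'day' with frequency 3.

3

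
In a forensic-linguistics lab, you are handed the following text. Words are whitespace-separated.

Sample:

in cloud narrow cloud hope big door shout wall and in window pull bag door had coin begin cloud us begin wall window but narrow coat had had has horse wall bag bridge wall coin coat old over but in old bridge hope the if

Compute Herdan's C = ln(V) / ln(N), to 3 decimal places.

0.846

N = 45, V = 25.
ln(V) = 3.218876, ln(N) = 3.806662
C = 3.218876 / 3.806662 = 0.846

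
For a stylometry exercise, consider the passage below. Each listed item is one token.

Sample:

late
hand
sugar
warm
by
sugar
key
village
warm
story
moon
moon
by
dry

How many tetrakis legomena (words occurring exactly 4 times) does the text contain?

0

Frequencies: sugar:2, warm:2, by:2, moon:2, late:1, hand:1, key:1, village:1, story:1, dry:1
Words with frequency 4: (none)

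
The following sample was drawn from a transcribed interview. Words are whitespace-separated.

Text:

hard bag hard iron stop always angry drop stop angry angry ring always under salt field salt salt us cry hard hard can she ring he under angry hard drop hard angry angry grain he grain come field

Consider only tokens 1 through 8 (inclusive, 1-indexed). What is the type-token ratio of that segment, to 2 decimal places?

Segment tokens 1–8: hard, bag, hard, iron, stop, always, angry, drop
Segment N = 8, segment V = 7.
TTR = 7 / 8 = 0.88

0.88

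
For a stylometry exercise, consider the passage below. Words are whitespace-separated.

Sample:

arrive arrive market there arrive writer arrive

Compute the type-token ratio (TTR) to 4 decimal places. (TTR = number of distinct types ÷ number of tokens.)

N = 7 tokens, V = 4 types.
TTR = V / N = 4 / 7 = 0.5714

0.5714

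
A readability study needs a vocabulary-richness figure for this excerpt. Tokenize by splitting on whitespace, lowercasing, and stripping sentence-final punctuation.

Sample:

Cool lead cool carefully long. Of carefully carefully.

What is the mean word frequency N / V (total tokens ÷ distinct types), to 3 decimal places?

1.600

N = 8 tokens, V = 5 types.
Mean frequency = N / V = 8 / 5 = 1.600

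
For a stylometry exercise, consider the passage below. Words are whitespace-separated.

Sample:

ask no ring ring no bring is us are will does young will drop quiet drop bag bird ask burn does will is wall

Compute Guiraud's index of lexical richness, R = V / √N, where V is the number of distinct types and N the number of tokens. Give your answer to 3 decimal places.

N = 24, V = 16.
√N = 4.898979
R = 16 / 4.898979 = 3.266

3.266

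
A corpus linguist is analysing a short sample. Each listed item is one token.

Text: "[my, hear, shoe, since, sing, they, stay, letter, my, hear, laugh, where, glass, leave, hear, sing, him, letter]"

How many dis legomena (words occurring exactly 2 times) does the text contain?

Frequencies: hear:3, my:2, sing:2, letter:2, shoe:1, since:1, they:1, stay:1, laugh:1, where:1, glass:1, leave:1, him:1
Words with frequency 2: letter, my, sing

3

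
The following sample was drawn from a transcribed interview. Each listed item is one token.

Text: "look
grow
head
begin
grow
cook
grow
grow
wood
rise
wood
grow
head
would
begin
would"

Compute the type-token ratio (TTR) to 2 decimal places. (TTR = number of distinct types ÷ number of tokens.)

N = 16 tokens, V = 8 types.
TTR = V / N = 8 / 16 = 0.50

0.50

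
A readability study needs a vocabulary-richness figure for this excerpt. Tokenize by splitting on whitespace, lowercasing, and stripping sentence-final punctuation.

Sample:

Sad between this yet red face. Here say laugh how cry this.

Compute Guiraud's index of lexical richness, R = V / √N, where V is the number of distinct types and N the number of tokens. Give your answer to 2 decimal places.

N = 12, V = 11.
√N = 3.464102
R = 11 / 3.464102 = 3.18

3.18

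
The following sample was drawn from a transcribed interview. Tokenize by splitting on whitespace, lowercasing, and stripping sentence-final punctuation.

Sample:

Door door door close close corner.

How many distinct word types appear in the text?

3

Distinct types: {close, corner, door}
V = 3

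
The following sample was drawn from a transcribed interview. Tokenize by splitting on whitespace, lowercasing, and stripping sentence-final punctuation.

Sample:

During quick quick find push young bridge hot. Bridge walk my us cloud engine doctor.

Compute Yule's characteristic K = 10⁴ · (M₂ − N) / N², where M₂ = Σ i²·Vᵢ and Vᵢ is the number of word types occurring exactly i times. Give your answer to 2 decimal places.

177.78

Frequencies: quick:2, bridge:2, during:1, find:1, push:1, young:1, hot:1, walk:1, my:1, us:1, cloud:1, engine:1, doctor:1
N = 15. Frequency spectrum: V_1=11, V_2=2
M₂ = 1²·11 + 2²·2 = 19
K = 10000 × (19 − 15) / 15² = 177.78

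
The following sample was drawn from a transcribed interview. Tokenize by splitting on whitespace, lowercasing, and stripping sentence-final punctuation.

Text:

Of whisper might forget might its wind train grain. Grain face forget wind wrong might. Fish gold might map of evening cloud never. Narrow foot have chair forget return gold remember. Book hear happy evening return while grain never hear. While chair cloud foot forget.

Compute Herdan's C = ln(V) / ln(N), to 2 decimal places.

N = 45, V = 26.
ln(V) = 3.258097, ln(N) = 3.806662
C = 3.258097 / 3.806662 = 0.86

0.86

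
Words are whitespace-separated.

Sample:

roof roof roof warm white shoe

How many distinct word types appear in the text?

4

Distinct types: {roof, shoe, warm, white}
V = 4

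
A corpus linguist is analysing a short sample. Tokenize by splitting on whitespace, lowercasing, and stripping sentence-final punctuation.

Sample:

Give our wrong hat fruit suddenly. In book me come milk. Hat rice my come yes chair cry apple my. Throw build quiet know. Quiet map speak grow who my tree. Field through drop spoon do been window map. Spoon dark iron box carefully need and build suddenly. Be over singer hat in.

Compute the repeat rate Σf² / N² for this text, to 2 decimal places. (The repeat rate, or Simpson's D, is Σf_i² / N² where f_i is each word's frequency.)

0.03

Frequencies: hat:3, my:3, suddenly:2, in:2, come:2, build:2, quiet:2, map:2, spoon:2, give:1, our:1, wrong:1, fruit:1, book:1, me:1, milk:1, rice:1, yes:1, chair:1, cry:1, … (22 more, each freq 1)
Σf² = 79; N² = 2809
Repeat rate = 79 / 2809 = 0.03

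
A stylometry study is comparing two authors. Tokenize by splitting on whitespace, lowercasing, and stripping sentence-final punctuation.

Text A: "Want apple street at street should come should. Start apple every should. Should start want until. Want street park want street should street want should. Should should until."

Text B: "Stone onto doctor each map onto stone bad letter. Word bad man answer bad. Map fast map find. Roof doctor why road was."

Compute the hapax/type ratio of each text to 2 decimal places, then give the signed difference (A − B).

-0.29

A: hapax=4, V=10, ratio=0.40
B: hapax=11, V=16, ratio=0.69
Difference = 0.40 − 0.69 = -0.29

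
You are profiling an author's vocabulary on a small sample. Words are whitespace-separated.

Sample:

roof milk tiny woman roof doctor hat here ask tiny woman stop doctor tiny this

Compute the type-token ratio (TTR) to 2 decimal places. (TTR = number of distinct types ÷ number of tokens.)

0.67

N = 15 tokens, V = 10 types.
TTR = V / N = 10 / 15 = 0.67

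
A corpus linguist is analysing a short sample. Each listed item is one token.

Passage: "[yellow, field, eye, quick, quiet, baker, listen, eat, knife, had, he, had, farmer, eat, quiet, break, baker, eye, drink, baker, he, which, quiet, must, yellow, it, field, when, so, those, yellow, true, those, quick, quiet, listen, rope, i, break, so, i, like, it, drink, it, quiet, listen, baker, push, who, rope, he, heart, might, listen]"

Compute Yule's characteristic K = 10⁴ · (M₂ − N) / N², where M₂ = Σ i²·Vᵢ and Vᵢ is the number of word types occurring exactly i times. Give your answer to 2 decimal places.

277.69

Frequencies: quiet:5, baker:4, listen:4, yellow:3, he:3, it:3, field:2, eye:2, quick:2, eat:2, had:2, break:2, drink:2, so:2, those:2, rope:2, i:2, knife:1, farmer:1, which:1, … (8 more, each freq 1)
N = 55. Frequency spectrum: V_1=11, V_2=11, V_3=3, V_4=2, V_5=1
M₂ = 1²·11 + 2²·11 + 3²·3 + 4²·2 + 5²·1 = 139
K = 10000 × (139 − 55) / 55² = 277.69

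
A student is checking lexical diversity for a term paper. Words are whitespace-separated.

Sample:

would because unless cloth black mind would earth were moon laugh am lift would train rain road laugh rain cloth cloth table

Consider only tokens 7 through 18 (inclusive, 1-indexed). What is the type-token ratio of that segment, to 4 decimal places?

0.8333

Segment tokens 7–18: would, earth, were, moon, laugh, am, lift, would, train, rain, road, laugh
Segment N = 12, segment V = 10.
TTR = 10 / 12 = 0.8333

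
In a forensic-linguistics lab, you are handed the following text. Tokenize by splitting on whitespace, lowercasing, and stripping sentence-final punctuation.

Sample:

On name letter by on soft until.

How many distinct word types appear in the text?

6

Distinct types: {by, letter, name, on, soft, until}
V = 6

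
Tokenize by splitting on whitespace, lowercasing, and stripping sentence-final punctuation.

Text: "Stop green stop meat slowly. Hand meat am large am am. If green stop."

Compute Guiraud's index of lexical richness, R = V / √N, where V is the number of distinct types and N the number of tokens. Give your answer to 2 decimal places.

2.14

N = 14, V = 8.
√N = 3.741657
R = 8 / 3.741657 = 2.14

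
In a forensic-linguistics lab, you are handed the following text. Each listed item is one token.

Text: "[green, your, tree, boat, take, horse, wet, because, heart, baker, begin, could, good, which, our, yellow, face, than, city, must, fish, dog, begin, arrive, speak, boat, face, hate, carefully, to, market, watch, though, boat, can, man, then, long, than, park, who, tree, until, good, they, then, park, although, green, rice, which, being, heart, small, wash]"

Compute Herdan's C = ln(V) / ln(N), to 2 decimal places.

N = 55, V = 43.
ln(V) = 3.761200, ln(N) = 4.007333
C = 3.761200 / 4.007333 = 0.94

0.94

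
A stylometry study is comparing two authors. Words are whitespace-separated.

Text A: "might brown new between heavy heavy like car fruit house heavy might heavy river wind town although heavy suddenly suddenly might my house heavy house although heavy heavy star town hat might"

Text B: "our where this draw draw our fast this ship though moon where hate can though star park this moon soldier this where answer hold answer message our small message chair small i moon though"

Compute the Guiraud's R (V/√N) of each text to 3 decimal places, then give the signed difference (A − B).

A: V=17, N=32, R=3.005
B: V=19, N=34, R=3.258
Difference = 3.005 − 3.258 = -0.253

-0.253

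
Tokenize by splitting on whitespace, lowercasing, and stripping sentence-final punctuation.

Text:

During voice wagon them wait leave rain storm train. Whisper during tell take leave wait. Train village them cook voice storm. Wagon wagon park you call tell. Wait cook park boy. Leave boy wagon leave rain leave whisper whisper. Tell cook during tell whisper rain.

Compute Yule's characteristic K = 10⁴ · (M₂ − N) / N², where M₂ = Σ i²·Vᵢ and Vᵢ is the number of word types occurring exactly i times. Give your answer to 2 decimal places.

Frequencies: leave:5, wagon:4, whisper:4, tell:4, during:3, wait:3, rain:3, cook:3, voice:2, them:2, storm:2, train:2, park:2, boy:2, take:1, village:1, you:1, call:1
N = 45. Frequency spectrum: V_1=4, V_2=6, V_3=4, V_4=3, V_5=1
M₂ = 1²·4 + 2²·6 + 3²·4 + 4²·3 + 5²·1 = 137
K = 10000 × (137 − 45) / 45² = 454.32

454.32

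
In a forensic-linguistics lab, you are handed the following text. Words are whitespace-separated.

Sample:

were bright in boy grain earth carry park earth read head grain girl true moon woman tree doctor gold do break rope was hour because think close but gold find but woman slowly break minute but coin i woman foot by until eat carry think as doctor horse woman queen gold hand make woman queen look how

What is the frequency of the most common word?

Frequencies: woman:5, gold:3, but:3, grain:2, earth:2, carry:2, doctor:2, break:2, think:2, queen:2, were:1, bright:1, in:1, boy:1, park:1, read:1, head:1, girl:1, true:1, moon:1, … (22 more, each freq 1)
Most common: 'woman' with frequency 5.

5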